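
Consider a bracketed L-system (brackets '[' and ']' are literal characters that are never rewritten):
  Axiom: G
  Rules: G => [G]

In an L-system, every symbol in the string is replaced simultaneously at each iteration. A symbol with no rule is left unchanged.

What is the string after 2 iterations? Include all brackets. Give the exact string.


Step 0: G
Step 1: [G]
Step 2: [[G]]

Answer: [[G]]


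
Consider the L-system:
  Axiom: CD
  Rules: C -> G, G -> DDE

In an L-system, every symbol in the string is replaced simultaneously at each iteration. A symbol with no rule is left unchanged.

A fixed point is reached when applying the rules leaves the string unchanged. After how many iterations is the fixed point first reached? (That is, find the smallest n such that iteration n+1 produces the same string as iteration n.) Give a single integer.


Answer: 2

Derivation:
Step 0: CD
Step 1: GD
Step 2: DDED
Step 3: DDED  (unchanged — fixed point at step 2)


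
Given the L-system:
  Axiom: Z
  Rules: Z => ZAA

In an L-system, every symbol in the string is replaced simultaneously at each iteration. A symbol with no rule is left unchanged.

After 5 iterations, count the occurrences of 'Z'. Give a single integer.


Answer: 1

Derivation:
Step 0: Z  (1 'Z')
Step 1: ZAA  (1 'Z')
Step 2: ZAAAA  (1 'Z')
Step 3: ZAAAAAA  (1 'Z')
Step 4: ZAAAAAAAA  (1 'Z')
Step 5: ZAAAAAAAAAA  (1 'Z')


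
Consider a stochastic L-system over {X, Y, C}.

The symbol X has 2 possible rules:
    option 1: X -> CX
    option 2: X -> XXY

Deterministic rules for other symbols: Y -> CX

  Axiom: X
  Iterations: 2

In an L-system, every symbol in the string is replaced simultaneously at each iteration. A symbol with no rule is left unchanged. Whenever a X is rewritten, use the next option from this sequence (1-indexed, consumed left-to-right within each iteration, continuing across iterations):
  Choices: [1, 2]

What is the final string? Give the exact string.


Step 0: X
Step 1: CX  (used choices [1])
Step 2: CXXY  (used choices [2])

Answer: CXXY


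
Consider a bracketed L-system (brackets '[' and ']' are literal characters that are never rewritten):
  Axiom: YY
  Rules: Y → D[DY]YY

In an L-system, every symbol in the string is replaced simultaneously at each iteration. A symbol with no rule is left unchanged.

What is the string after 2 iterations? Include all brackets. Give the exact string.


Answer: D[DD[DY]YY]D[DY]YYD[DY]YYD[DD[DY]YY]D[DY]YYD[DY]YY

Derivation:
Step 0: YY
Step 1: D[DY]YYD[DY]YY
Step 2: D[DD[DY]YY]D[DY]YYD[DY]YYD[DD[DY]YY]D[DY]YYD[DY]YY


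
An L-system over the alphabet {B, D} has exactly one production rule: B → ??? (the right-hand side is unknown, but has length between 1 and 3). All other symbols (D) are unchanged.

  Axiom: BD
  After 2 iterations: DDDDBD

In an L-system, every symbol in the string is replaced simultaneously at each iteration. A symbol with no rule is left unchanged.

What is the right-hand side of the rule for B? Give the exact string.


Answer: DDB

Derivation:
Trying B → DDB:
  Step 0: BD
  Step 1: DDBD
  Step 2: DDDDBD
Matches the given result.


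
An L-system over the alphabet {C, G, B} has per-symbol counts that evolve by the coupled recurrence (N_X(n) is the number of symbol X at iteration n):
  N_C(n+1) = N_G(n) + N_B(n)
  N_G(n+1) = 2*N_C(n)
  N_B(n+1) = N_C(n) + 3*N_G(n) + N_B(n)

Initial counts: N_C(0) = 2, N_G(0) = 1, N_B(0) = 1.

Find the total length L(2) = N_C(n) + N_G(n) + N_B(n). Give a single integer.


Step 0: N_C=2, N_G=1, N_B=1, L=4
Step 1: N_C=2, N_G=4, N_B=6, L=12
Step 2: N_C=10, N_G=4, N_B=20, L=34

Answer: 34


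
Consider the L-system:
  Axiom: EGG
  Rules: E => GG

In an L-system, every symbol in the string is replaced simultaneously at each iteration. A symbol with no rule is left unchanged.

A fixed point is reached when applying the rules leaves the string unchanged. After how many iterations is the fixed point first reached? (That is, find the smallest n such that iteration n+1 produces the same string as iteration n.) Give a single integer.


Answer: 1

Derivation:
Step 0: EGG
Step 1: GGGG
Step 2: GGGG  (unchanged — fixed point at step 1)


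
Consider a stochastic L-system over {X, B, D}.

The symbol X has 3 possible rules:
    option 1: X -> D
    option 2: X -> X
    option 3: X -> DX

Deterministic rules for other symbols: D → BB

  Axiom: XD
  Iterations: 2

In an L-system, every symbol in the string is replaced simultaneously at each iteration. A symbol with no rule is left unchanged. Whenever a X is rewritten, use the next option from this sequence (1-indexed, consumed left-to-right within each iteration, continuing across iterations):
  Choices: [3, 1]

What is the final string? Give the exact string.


Answer: BBDBB

Derivation:
Step 0: XD
Step 1: DXBB  (used choices [3])
Step 2: BBDBB  (used choices [1])


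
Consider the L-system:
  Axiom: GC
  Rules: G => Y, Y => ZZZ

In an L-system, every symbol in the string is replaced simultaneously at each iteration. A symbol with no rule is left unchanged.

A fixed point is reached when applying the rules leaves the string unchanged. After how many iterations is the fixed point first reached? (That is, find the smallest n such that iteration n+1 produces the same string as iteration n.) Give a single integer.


Answer: 2

Derivation:
Step 0: GC
Step 1: YC
Step 2: ZZZC
Step 3: ZZZC  (unchanged — fixed point at step 2)


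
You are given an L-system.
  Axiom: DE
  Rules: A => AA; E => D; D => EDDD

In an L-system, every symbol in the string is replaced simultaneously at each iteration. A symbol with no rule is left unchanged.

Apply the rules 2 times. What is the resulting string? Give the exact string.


Answer: DEDDDEDDDEDDDEDDD

Derivation:
Step 0: DE
Step 1: EDDDD
Step 2: DEDDDEDDDEDDDEDDD


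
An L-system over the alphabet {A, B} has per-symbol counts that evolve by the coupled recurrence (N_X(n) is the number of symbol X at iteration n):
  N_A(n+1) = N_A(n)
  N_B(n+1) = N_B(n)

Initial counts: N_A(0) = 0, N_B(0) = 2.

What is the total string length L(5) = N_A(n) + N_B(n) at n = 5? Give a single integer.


Step 0: N_A=0, N_B=2, L=2
Step 1: N_A=0, N_B=2, L=2
Step 2: N_A=0, N_B=2, L=2
Step 3: N_A=0, N_B=2, L=2
Step 4: N_A=0, N_B=2, L=2
Step 5: N_A=0, N_B=2, L=2

Answer: 2


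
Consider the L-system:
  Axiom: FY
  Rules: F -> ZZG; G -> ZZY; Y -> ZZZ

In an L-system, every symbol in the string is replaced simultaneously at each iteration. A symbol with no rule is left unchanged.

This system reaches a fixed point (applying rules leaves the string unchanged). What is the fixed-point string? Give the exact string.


Answer: ZZZZZZZZZZ

Derivation:
Step 0: FY
Step 1: ZZGZZZ
Step 2: ZZZZYZZZ
Step 3: ZZZZZZZZZZ
Step 4: ZZZZZZZZZZ  (unchanged — fixed point at step 3)


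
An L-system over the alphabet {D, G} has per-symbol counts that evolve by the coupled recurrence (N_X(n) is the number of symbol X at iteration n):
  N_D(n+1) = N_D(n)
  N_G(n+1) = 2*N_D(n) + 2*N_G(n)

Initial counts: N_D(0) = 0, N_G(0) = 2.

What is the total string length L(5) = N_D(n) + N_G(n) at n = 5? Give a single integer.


Answer: 64

Derivation:
Step 0: N_D=0, N_G=2, L=2
Step 1: N_D=0, N_G=4, L=4
Step 2: N_D=0, N_G=8, L=8
Step 3: N_D=0, N_G=16, L=16
Step 4: N_D=0, N_G=32, L=32
Step 5: N_D=0, N_G=64, L=64


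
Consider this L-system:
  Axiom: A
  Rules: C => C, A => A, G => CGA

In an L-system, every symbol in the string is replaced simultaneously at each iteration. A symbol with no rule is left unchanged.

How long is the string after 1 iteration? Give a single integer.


Step 0: length = 1
Step 1: length = 1

Answer: 1


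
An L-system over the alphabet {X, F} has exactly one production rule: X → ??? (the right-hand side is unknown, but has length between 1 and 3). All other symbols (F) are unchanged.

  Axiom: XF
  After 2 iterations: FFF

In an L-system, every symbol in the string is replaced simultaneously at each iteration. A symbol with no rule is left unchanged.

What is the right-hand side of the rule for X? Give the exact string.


Answer: FF

Derivation:
Trying X → FF:
  Step 0: XF
  Step 1: FFF
  Step 2: FFF
Matches the given result.


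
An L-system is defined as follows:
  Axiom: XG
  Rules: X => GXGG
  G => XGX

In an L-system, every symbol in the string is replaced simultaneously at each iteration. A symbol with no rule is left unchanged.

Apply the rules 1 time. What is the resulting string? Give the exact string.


Answer: GXGGXGX

Derivation:
Step 0: XG
Step 1: GXGGXGX


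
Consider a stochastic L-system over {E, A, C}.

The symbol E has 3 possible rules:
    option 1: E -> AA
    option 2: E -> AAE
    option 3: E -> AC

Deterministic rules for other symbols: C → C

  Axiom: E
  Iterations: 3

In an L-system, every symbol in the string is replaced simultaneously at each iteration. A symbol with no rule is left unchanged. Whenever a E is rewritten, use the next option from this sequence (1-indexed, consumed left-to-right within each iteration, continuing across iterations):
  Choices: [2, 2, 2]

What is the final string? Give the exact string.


Answer: AAAAAAE

Derivation:
Step 0: E
Step 1: AAE  (used choices [2])
Step 2: AAAAE  (used choices [2])
Step 3: AAAAAAE  (used choices [2])


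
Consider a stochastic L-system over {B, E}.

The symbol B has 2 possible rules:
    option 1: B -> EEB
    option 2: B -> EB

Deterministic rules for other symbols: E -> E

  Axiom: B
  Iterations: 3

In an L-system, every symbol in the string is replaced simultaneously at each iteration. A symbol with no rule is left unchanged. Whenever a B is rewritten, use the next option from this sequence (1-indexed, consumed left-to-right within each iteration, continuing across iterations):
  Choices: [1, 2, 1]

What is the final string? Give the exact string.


Step 0: B
Step 1: EEB  (used choices [1])
Step 2: EEEB  (used choices [2])
Step 3: EEEEEB  (used choices [1])

Answer: EEEEEB


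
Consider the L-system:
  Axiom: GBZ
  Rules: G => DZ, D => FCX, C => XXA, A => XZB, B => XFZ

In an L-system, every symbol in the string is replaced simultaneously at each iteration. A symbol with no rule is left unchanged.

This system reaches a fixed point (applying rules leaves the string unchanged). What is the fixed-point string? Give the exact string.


Step 0: GBZ
Step 1: DZXFZZ
Step 2: FCXZXFZZ
Step 3: FXXAXZXFZZ
Step 4: FXXXZBXZXFZZ
Step 5: FXXXZXFZXZXFZZ
Step 6: FXXXZXFZXZXFZZ  (unchanged — fixed point at step 5)

Answer: FXXXZXFZXZXFZZ


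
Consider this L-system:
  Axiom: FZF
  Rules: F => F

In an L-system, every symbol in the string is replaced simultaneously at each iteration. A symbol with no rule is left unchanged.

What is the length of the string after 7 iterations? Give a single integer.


Step 0: length = 3
Step 1: length = 3
Step 2: length = 3
Step 3: length = 3
Step 4: length = 3
Step 5: length = 3
Step 6: length = 3
Step 7: length = 3

Answer: 3


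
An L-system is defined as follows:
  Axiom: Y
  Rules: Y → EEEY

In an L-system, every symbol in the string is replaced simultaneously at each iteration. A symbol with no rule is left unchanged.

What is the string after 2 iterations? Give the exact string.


Answer: EEEEEEY

Derivation:
Step 0: Y
Step 1: EEEY
Step 2: EEEEEEY


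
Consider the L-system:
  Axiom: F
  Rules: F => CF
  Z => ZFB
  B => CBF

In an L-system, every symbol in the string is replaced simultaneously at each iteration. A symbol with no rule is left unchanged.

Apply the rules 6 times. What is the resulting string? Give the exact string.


Step 0: F
Step 1: CF
Step 2: CCF
Step 3: CCCF
Step 4: CCCCF
Step 5: CCCCCF
Step 6: CCCCCCF

Answer: CCCCCCF


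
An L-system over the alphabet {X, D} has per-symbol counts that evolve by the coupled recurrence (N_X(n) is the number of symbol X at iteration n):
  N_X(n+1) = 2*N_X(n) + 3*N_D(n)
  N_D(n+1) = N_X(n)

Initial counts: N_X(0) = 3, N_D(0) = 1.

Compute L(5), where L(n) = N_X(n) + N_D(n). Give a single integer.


Step 0: N_X=3, N_D=1, L=4
Step 1: N_X=9, N_D=3, L=12
Step 2: N_X=27, N_D=9, L=36
Step 3: N_X=81, N_D=27, L=108
Step 4: N_X=243, N_D=81, L=324
Step 5: N_X=729, N_D=243, L=972

Answer: 972


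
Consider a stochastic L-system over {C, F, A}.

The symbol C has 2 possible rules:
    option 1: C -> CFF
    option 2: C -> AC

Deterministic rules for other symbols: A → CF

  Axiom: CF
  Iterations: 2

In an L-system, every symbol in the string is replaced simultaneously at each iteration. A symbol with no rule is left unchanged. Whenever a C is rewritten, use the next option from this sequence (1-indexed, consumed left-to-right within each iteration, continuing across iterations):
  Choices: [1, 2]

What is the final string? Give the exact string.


Answer: ACFFF

Derivation:
Step 0: CF
Step 1: CFFF  (used choices [1])
Step 2: ACFFF  (used choices [2])


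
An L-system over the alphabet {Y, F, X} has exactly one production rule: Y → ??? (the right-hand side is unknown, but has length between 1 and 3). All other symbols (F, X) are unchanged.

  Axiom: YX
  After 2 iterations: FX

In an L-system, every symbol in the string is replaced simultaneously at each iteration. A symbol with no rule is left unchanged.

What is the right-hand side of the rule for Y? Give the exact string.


Answer: F

Derivation:
Trying Y → F:
  Step 0: YX
  Step 1: FX
  Step 2: FX
Matches the given result.


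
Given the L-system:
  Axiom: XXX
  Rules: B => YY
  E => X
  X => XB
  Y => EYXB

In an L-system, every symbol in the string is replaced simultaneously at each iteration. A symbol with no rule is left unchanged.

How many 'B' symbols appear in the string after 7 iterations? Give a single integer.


Final string: XBYYEYXBEYXBXEYXBXBYYXEYXBXBYYXBXEYXBXBYYXBYYEYXBEYXBXBXEYXBXBYYXBYYEYXBEYXBXBYYXBXEYXBXBYYXBYYEYXBEYXBXBYYEYXBEYXBXEYXBXBYYXEYXBXBYYXBYYXBXEYXBXBYYXBYYEYXBEYXBXBYYEYXBEYXBXEYXBXBYYXEYXBXBYYXBYYEYXBEYXBXBYYXBXEYXBXBYYXBYYEYXBEYXBXBYYEYXBEYXBXEYXBXBYYXEYXBXBYYXBYYEYXBEYXBXEYXBXBYYXEYXBXBYYXBXEYXBXBYYXBYYEYXBEYXBXBXEYXBXBYYXBYYEYXBEYXBXBYYEYXBEYXBXBYYXBXEYXBXBYYXBYYEYXBEYXBXBYYEYXBEYXBXEYXBXBYYXEYXBXBYYXBYYEYXBEYXBXEYXBXBYYXEYXBXBYYXBXEYXBXBYYXBYYEYXBEYXBXBXEYXBXBYYXBYYEYXBEYXBXBYYEYXBEYXBXEYXBXBYYXEYXBXBYYXBXEYXBXBYYXBYYEYXBEYXBXBXEYXBXBYYXBYYEYXBEYXBXBYYXBXEYXBXBYYXBYYEYXBEYXBXBYYEYXBEYXBXEYXBXBYYXEYXBXBYYXBYYXBXEYXBXBYYXBYYEYXBEYXBXBYYEYXBEYXBXEYXBXBYYXEYXBXBYYXBYYEYXBEYXBXBYYXBXEYXBXBYYXBYYEYXBEYXBXBYYEYXBEYXBXEYXBXBYYXEYXBXBYYXBYYEYXBEYXBXEYXBXBYYXEYXBXBYYXBXEYXBXBYYXBYYEYXBEYXBXBXEYXBXBYYXBYYEYXBEYXBXBYYEYXBEYXBXBYYXBXEYXBXBYYXBYYEYXBEYXBXBYYEYXBEYXBXEYXBXBYYXEYXBXBYYXBYYEYXBEYXBXEYXBXBYYXEYXBXBYYXBXEYXBXBYYXBYYEYXBEYXBXBXEYXBXBYYXBYYEYXBEYXBXBYYEYXBEYXBXEYXBXBYYXEYXBXBYYXBXEYXBXBYYXBYYEYXBEYXBXBXEYXBXBYYXBYYEYXBEYXBXBYYXBXEYXBXBYYXBYYEYXBEYXBXBYYEYXBEYXBXEYXBXBYYXEYXBXBYYXBYYXBXEYXBXBYYXBYYEYXBEYXBXBYYEYXBEYXBXEYXBXBYYXEYXBXBYYXBYYEYXBEYXBXBYYXBXEYXBXBYYXBYYEYXBEYXBXBYYEYXBEYXBXEYXBXBYYXEYXBXBYYXBYYEYXBEYXBXEYXBXBYYXEYXBXBYYXBXEYXBXBYYXBYYEYXBEYXBXBXEYXBXBYYXBYYEYXBEYXBXBYYEYXBEYXBXBYYXBXEYXBXBYYXBYYEYXBEYXBXBYYEYXBEYXBXEYXBXBYYXEYXBXBYYXBYYEYXBEYXBXEYXBXBYYXEYXBXBYYXBXEYXBXBYYXBYYEYXBEYXBXBXEYXBXBYYXBYYEYXBEYXB
Count of 'B': 357

Answer: 357


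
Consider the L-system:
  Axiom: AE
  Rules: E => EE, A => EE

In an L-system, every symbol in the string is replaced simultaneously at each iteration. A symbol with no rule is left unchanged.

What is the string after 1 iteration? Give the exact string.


Step 0: AE
Step 1: EEEE

Answer: EEEE


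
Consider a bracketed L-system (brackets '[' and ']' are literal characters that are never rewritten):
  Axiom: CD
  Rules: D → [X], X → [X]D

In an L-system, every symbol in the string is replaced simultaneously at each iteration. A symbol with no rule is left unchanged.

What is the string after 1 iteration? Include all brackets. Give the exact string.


Answer: C[X]

Derivation:
Step 0: CD
Step 1: C[X]


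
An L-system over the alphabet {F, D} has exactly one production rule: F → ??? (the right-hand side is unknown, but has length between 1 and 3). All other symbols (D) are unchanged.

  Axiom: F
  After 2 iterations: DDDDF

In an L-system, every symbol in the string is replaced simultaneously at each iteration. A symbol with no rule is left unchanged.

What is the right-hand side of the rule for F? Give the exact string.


Answer: DDF

Derivation:
Trying F → DDF:
  Step 0: F
  Step 1: DDF
  Step 2: DDDDF
Matches the given result.


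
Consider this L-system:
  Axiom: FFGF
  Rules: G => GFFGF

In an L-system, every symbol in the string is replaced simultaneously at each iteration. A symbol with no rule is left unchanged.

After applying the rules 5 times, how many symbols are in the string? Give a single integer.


Step 0: length = 4
Step 1: length = 8
Step 2: length = 16
Step 3: length = 32
Step 4: length = 64
Step 5: length = 128

Answer: 128


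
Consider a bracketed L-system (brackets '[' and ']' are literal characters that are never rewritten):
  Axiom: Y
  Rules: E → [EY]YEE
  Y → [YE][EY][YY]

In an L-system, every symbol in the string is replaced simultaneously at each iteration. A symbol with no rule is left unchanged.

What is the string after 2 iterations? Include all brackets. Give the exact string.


Step 0: Y
Step 1: [YE][EY][YY]
Step 2: [[YE][EY][YY][EY]YEE][[EY]YEE[YE][EY][YY]][[YE][EY][YY][YE][EY][YY]]

Answer: [[YE][EY][YY][EY]YEE][[EY]YEE[YE][EY][YY]][[YE][EY][YY][YE][EY][YY]]


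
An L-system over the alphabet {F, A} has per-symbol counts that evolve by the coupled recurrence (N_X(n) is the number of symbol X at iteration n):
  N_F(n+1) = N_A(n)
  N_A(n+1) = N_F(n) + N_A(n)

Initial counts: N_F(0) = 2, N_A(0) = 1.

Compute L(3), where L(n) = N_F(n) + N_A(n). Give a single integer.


Step 0: N_F=2, N_A=1, L=3
Step 1: N_F=1, N_A=3, L=4
Step 2: N_F=3, N_A=4, L=7
Step 3: N_F=4, N_A=7, L=11

Answer: 11


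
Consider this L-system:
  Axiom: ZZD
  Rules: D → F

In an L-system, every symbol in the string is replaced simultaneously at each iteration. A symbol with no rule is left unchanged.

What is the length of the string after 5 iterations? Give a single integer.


Step 0: length = 3
Step 1: length = 3
Step 2: length = 3
Step 3: length = 3
Step 4: length = 3
Step 5: length = 3

Answer: 3


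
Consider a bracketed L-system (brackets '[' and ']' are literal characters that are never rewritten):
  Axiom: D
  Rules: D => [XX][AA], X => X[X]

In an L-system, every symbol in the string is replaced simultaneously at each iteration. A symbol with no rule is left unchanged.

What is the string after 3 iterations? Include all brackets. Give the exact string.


Step 0: D
Step 1: [XX][AA]
Step 2: [X[X]X[X]][AA]
Step 3: [X[X][X[X]]X[X][X[X]]][AA]

Answer: [X[X][X[X]]X[X][X[X]]][AA]


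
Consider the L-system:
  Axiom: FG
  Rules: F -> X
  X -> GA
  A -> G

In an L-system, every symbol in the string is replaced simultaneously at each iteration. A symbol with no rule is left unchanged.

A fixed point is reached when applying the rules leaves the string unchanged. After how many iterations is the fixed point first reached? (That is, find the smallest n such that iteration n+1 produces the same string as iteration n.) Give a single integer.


Step 0: FG
Step 1: XG
Step 2: GAG
Step 3: GGG
Step 4: GGG  (unchanged — fixed point at step 3)

Answer: 3


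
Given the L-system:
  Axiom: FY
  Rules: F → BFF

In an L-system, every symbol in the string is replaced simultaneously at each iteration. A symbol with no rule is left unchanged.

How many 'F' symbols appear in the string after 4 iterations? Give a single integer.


Answer: 16

Derivation:
Step 0: FY  (1 'F')
Step 1: BFFY  (2 'F')
Step 2: BBFFBFFY  (4 'F')
Step 3: BBBFFBFFBBFFBFFY  (8 'F')
Step 4: BBBBFFBFFBBFFBFFBBBFFBFFBBFFBFFY  (16 'F')


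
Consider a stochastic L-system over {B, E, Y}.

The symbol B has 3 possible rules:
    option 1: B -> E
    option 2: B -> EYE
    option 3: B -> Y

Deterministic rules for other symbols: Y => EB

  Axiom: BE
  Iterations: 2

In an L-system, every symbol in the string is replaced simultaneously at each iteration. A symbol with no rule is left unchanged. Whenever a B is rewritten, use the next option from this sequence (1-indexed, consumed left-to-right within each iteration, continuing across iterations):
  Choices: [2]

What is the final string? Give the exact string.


Answer: EEBEE

Derivation:
Step 0: BE
Step 1: EYEE  (used choices [2])
Step 2: EEBEE  (used choices [])


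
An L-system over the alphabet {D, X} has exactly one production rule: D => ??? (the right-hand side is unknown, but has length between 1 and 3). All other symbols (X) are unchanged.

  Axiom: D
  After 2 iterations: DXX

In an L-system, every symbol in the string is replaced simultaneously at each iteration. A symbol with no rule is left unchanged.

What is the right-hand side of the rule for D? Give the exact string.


Trying D => DX:
  Step 0: D
  Step 1: DX
  Step 2: DXX
Matches the given result.

Answer: DX


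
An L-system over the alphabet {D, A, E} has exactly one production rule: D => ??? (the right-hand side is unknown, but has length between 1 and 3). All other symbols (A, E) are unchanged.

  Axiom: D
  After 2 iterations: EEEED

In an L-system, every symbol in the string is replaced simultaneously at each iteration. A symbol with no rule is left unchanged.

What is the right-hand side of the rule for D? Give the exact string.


Answer: EED

Derivation:
Trying D => EED:
  Step 0: D
  Step 1: EED
  Step 2: EEEED
Matches the given result.


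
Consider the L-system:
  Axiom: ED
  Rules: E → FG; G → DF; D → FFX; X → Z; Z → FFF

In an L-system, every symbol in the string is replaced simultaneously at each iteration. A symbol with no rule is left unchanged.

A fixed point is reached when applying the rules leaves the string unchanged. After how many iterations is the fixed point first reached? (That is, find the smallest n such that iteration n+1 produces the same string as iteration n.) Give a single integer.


Step 0: ED
Step 1: FGFFX
Step 2: FDFFFZ
Step 3: FFFXFFFFFF
Step 4: FFFZFFFFFF
Step 5: FFFFFFFFFFFF
Step 6: FFFFFFFFFFFF  (unchanged — fixed point at step 5)

Answer: 5


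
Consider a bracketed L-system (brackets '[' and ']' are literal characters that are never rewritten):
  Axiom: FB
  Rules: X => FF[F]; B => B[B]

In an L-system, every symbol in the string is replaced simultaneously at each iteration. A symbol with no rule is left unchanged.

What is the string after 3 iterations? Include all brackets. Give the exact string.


Answer: FB[B][B[B]][B[B][B[B]]]

Derivation:
Step 0: FB
Step 1: FB[B]
Step 2: FB[B][B[B]]
Step 3: FB[B][B[B]][B[B][B[B]]]


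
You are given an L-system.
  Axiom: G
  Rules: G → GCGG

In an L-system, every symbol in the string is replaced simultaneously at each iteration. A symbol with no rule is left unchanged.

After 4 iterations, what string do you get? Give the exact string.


Answer: GCGGCGCGGGCGGCGCGGCGCGGGCGGGCGGCGCGGGCGGCGCGGCGCGGGCGGCGCGGCGCGGGCGGGCGGCGCGGGCGGGCGGCGCGGGCGGCGCGGCGCGGGCGGGCGGCGCGGGCGG

Derivation:
Step 0: G
Step 1: GCGG
Step 2: GCGGCGCGGGCGG
Step 3: GCGGCGCGGGCGGCGCGGCGCGGGCGGGCGGCGCGGGCGG
Step 4: GCGGCGCGGGCGGCGCGGCGCGGGCGGGCGGCGCGGGCGGCGCGGCGCGGGCGGCGCGGCGCGGGCGGGCGGCGCGGGCGGGCGGCGCGGGCGGCGCGGCGCGGGCGGGCGGCGCGGGCGG


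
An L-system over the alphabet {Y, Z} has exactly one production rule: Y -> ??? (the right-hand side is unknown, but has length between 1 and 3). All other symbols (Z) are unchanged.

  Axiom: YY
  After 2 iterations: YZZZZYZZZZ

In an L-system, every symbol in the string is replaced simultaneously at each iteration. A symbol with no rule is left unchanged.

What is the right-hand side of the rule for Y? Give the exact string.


Answer: YZZ

Derivation:
Trying Y -> YZZ:
  Step 0: YY
  Step 1: YZZYZZ
  Step 2: YZZZZYZZZZ
Matches the given result.


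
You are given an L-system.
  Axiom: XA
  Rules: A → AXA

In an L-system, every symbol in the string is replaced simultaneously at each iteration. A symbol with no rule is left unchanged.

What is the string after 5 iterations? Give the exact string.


Step 0: XA
Step 1: XAXA
Step 2: XAXAXAXA
Step 3: XAXAXAXAXAXAXAXA
Step 4: XAXAXAXAXAXAXAXAXAXAXAXAXAXAXAXA
Step 5: XAXAXAXAXAXAXAXAXAXAXAXAXAXAXAXAXAXAXAXAXAXAXAXAXAXAXAXAXAXAXAXA

Answer: XAXAXAXAXAXAXAXAXAXAXAXAXAXAXAXAXAXAXAXAXAXAXAXAXAXAXAXAXAXAXAXA


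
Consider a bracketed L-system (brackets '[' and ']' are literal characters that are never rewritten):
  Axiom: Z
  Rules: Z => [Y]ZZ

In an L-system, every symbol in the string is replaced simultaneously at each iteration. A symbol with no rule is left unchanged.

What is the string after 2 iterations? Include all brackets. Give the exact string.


Step 0: Z
Step 1: [Y]ZZ
Step 2: [Y][Y]ZZ[Y]ZZ

Answer: [Y][Y]ZZ[Y]ZZ


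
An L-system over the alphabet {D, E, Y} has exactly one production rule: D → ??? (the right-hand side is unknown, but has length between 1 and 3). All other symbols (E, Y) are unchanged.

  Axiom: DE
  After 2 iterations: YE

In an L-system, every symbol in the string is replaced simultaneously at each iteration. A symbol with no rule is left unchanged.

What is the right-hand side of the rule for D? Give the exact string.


Answer: Y

Derivation:
Trying D → Y:
  Step 0: DE
  Step 1: YE
  Step 2: YE
Matches the given result.


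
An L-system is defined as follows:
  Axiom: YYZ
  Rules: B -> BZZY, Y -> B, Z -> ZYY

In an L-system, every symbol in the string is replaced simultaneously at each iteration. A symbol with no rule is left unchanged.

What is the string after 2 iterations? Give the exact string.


Step 0: YYZ
Step 1: BBZYY
Step 2: BZZYBZZYZYYBB

Answer: BZZYBZZYZYYBB


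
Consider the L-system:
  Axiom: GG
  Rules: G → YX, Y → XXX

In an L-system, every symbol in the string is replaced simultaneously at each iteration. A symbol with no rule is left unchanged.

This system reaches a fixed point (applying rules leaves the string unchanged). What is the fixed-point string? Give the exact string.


Step 0: GG
Step 1: YXYX
Step 2: XXXXXXXX
Step 3: XXXXXXXX  (unchanged — fixed point at step 2)

Answer: XXXXXXXX


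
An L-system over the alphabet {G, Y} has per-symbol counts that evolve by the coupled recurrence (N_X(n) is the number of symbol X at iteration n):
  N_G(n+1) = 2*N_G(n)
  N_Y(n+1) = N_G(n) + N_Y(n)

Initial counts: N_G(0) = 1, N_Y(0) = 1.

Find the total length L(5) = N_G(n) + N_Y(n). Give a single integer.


Step 0: N_G=1, N_Y=1, L=2
Step 1: N_G=2, N_Y=2, L=4
Step 2: N_G=4, N_Y=4, L=8
Step 3: N_G=8, N_Y=8, L=16
Step 4: N_G=16, N_Y=16, L=32
Step 5: N_G=32, N_Y=32, L=64

Answer: 64


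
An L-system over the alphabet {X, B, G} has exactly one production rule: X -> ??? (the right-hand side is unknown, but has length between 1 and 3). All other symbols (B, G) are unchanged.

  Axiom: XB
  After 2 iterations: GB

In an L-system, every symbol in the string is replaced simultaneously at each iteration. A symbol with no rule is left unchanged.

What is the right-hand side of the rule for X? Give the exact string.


Answer: G

Derivation:
Trying X -> G:
  Step 0: XB
  Step 1: GB
  Step 2: GB
Matches the given result.


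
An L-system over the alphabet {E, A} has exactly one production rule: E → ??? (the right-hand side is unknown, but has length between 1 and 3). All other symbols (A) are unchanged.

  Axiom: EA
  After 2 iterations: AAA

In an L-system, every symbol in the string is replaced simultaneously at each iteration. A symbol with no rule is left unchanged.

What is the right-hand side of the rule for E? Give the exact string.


Trying E → AA:
  Step 0: EA
  Step 1: AAA
  Step 2: AAA
Matches the given result.

Answer: AA


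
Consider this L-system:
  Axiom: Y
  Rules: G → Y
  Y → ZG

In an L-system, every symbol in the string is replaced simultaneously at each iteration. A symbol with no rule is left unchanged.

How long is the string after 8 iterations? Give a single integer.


Answer: 5

Derivation:
Step 0: length = 1
Step 1: length = 2
Step 2: length = 2
Step 3: length = 3
Step 4: length = 3
Step 5: length = 4
Step 6: length = 4
Step 7: length = 5
Step 8: length = 5


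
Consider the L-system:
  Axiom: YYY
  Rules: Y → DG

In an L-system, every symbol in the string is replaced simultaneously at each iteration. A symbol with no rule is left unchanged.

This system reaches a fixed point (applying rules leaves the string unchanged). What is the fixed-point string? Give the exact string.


Step 0: YYY
Step 1: DGDGDG
Step 2: DGDGDG  (unchanged — fixed point at step 1)

Answer: DGDGDG


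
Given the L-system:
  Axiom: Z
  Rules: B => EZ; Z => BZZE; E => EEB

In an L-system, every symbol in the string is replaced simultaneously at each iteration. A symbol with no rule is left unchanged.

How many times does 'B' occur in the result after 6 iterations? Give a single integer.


Step 0: length=1, 'B' count=0
Step 1: length=4, 'B' count=1
Step 2: length=13, 'B' count=3
Step 3: length=41, 'B' count=10
Step 4: length=126, 'B' count=31
Step 5: length=383, 'B' count=95
Step 6: length=1157, 'B' count=288
Final string: EEBEEBEZEEBEEBEZEEBBZZEEEBEEBEZEEBEEBEZEEBBZZEEEBEEBEZEZBZZEBZZEEEBEEBEEBEZEZBZZEBZZEEEBEEBBZZEEZBZZEBZZEEEBEZBZZEBZZEEEBEEBEEBEZEEBBZZEEZBZZEBZZEEEBEZBZZEBZZEEEBEEBEEBEZEEBEEBEZEEBEEBEZEEBBZZEEEBEEBEZEEBEEBEZEEBBZZEEEBBZZEEZBZZEBZZEEEBEZBZZEBZZEEEBEEBEEBEZEEBEEBEZEZBZZEBZZEEEBEEBBZZEEZBZZEBZZEEEBEZBZZEBZZEEEBEEBEEBEZEEBBZZEEZBZZEBZZEEEBEZBZZEBZZEEEBEEBEEBEZEEBEEBEZEEBEEBEZEEBBZZEEEBEEBEZEZBZZEBZZEEEBEEBBZZEEZBZZEBZZEEEBEZBZZEBZZEEEBEEBEEBEZEEBBZZEEZBZZEBZZEEEBEZBZZEBZZEEEBEEBEEBEZEEBEEBEZEEBEEBEZEEBBZZEEEBEEBEZEEBEEBEZEEBBZZEEEBEEBEZEEBEEBEZEEBBZZEEEBEEBEZEZBZZEBZZEEEBEEBEEBEZEEBEEBEZEEBBZZEEEBBZZEEZBZZEBZZEEEBEZBZZEBZZEEEBEEBEEBEZEEBEEBEZEZBZZEBZZEEEBEEBBZZEEZBZZEBZZEEEBEZBZZEBZZEEEBEEBEEBEZEEBBZZEEZBZZEBZZEEEBEZBZZEBZZEEEBEEBEEBEZEEBEEBEZEEBEEBEZEEBBZZEEEBEEBEZEZBZZEBZZEEEBEEBBZZEEZBZZEBZZEEEBEZBZZEBZZEEEBEEBEEBEZEEBBZZEEZBZZEBZZEEEBEZBZZEBZZEEEBEEBEEBEZEEBEEBEZEEBEEBEZEEBBZZEEEBEEBEZEEBEEBEZEEBBZZEEEBEEBEZEEBEEBEZEEBBZZEEEBEEBEZEZBZZEBZZEEEBEEBEEBEZEEBEEBEZEEBBZZEEEBEEBEZEEBEEBEZEEBBZZEEEBEEBEZEZBZZEBZZEEEBEEBEEBEZEEBEEBEZEEBBZZEEEBEEBEZEEBEEBEZEEBBZZEEEBEEBEZEZBZZEBZZEEEBEEBEEBEZEEBEEBEZEEBBZZEEEBBZZEEZBZZEBZZEEEBEZBZZEBZZEEEBEEBEEBEZ

Answer: 288


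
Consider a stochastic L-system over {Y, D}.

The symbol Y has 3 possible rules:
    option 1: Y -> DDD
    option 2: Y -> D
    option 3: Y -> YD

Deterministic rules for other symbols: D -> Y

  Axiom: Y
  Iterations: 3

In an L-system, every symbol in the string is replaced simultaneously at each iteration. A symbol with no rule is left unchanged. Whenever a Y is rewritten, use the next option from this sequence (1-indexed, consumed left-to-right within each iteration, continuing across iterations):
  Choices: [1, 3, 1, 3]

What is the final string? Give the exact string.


Step 0: Y
Step 1: DDD  (used choices [1])
Step 2: YYY  (used choices [])
Step 3: YDDDDYD  (used choices [3, 1, 3])

Answer: YDDDDYD


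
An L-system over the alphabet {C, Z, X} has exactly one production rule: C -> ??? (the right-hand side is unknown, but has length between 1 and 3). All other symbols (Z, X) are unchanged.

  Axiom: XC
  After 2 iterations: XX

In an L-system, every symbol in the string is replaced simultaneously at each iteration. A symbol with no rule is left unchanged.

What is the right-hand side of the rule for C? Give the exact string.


Answer: X

Derivation:
Trying C -> X:
  Step 0: XC
  Step 1: XX
  Step 2: XX
Matches the given result.


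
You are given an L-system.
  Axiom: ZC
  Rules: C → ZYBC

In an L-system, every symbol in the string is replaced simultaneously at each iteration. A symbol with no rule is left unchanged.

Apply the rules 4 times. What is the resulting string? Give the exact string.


Step 0: ZC
Step 1: ZZYBC
Step 2: ZZYBZYBC
Step 3: ZZYBZYBZYBC
Step 4: ZZYBZYBZYBZYBC

Answer: ZZYBZYBZYBZYBC


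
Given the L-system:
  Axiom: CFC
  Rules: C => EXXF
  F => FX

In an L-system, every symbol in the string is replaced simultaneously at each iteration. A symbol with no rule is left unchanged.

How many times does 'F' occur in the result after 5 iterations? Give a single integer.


Step 0: CFC  (1 'F')
Step 1: EXXFFXEXXF  (3 'F')
Step 2: EXXFXFXXEXXFX  (3 'F')
Step 3: EXXFXXFXXXEXXFXX  (3 'F')
Step 4: EXXFXXXFXXXXEXXFXXX  (3 'F')
Step 5: EXXFXXXXFXXXXXEXXFXXXX  (3 'F')

Answer: 3


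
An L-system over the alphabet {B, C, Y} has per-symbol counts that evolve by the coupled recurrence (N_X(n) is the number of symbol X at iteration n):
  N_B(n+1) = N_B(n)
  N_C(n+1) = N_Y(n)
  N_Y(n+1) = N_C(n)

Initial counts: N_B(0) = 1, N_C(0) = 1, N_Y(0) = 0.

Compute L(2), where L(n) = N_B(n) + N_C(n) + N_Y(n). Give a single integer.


Answer: 2

Derivation:
Step 0: N_B=1, N_C=1, N_Y=0, L=2
Step 1: N_B=1, N_C=0, N_Y=1, L=2
Step 2: N_B=1, N_C=1, N_Y=0, L=2


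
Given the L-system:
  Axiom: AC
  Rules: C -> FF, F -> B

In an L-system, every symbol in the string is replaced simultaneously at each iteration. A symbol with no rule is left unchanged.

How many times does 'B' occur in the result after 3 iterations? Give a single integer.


Step 0: AC  (0 'B')
Step 1: AFF  (0 'B')
Step 2: ABB  (2 'B')
Step 3: ABB  (2 'B')

Answer: 2


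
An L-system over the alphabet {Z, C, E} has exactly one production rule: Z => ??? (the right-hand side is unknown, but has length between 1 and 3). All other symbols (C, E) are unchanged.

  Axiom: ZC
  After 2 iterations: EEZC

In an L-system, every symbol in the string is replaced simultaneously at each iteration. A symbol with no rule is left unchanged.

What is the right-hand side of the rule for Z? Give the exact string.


Answer: EZ

Derivation:
Trying Z => EZ:
  Step 0: ZC
  Step 1: EZC
  Step 2: EEZC
Matches the given result.


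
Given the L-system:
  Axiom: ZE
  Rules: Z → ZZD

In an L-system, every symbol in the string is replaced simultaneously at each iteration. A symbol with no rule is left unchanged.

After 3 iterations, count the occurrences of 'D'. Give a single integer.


Step 0: ZE  (0 'D')
Step 1: ZZDE  (1 'D')
Step 2: ZZDZZDDE  (3 'D')
Step 3: ZZDZZDDZZDZZDDDE  (7 'D')

Answer: 7


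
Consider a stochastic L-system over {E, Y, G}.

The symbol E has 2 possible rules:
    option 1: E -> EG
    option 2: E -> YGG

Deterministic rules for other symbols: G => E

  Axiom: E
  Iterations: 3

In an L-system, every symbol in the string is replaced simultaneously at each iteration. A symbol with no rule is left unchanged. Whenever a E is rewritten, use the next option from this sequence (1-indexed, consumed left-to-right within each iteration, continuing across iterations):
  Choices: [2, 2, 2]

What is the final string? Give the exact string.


Answer: YYGGYGG

Derivation:
Step 0: E
Step 1: YGG  (used choices [2])
Step 2: YEE  (used choices [])
Step 3: YYGGYGG  (used choices [2, 2])


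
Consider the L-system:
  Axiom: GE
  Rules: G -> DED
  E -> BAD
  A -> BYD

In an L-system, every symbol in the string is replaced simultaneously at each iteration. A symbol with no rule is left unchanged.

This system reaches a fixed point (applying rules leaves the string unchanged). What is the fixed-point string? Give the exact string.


Answer: DBBYDDDBBYDD

Derivation:
Step 0: GE
Step 1: DEDBAD
Step 2: DBADDBBYDD
Step 3: DBBYDDDBBYDD
Step 4: DBBYDDDBBYDD  (unchanged — fixed point at step 3)


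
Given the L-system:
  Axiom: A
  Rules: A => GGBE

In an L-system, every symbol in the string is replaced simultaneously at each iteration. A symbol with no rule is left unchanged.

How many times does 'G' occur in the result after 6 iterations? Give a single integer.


Answer: 2

Derivation:
Step 0: A  (0 'G')
Step 1: GGBE  (2 'G')
Step 2: GGBE  (2 'G')
Step 3: GGBE  (2 'G')
Step 4: GGBE  (2 'G')
Step 5: GGBE  (2 'G')
Step 6: GGBE  (2 'G')


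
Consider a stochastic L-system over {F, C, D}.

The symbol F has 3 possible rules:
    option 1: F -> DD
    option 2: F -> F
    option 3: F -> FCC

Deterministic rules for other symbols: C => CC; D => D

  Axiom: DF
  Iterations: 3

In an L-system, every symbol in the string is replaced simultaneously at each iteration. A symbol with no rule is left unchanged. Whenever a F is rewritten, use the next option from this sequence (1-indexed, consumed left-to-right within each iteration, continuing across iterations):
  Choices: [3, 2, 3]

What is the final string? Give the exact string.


Answer: DFCCCCCCCCCC

Derivation:
Step 0: DF
Step 1: DFCC  (used choices [3])
Step 2: DFCCCC  (used choices [2])
Step 3: DFCCCCCCCCCC  (used choices [3])


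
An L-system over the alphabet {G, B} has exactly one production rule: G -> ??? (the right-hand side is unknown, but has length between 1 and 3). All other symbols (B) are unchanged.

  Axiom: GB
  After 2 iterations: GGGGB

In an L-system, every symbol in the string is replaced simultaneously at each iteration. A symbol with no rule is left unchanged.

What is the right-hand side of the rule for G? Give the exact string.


Answer: GG

Derivation:
Trying G -> GG:
  Step 0: GB
  Step 1: GGB
  Step 2: GGGGB
Matches the given result.


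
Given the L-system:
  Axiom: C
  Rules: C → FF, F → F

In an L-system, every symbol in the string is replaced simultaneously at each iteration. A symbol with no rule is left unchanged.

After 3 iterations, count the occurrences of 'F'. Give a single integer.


Step 0: C  (0 'F')
Step 1: FF  (2 'F')
Step 2: FF  (2 'F')
Step 3: FF  (2 'F')

Answer: 2


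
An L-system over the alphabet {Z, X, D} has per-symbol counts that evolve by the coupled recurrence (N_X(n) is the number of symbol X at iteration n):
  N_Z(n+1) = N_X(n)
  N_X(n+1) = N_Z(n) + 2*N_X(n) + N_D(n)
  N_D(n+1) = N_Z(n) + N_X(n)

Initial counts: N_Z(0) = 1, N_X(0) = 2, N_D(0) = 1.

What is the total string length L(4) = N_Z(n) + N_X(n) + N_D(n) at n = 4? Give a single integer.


Answer: 249

Derivation:
Step 0: N_Z=1, N_X=2, N_D=1, L=4
Step 1: N_Z=2, N_X=6, N_D=3, L=11
Step 2: N_Z=6, N_X=17, N_D=8, L=31
Step 3: N_Z=17, N_X=48, N_D=23, L=88
Step 4: N_Z=48, N_X=136, N_D=65, L=249


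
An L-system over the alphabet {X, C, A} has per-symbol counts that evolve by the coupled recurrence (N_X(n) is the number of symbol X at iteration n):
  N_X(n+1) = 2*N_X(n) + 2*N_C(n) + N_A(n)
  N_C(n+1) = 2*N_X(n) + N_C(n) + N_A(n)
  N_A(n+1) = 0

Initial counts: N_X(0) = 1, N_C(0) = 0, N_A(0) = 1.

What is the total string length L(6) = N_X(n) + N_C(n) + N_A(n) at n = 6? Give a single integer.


Answer: 3387

Derivation:
Step 0: N_X=1, N_C=0, N_A=1, L=2
Step 1: N_X=3, N_C=3, N_A=0, L=6
Step 2: N_X=12, N_C=9, N_A=0, L=21
Step 3: N_X=42, N_C=33, N_A=0, L=75
Step 4: N_X=150, N_C=117, N_A=0, L=267
Step 5: N_X=534, N_C=417, N_A=0, L=951
Step 6: N_X=1902, N_C=1485, N_A=0, L=3387


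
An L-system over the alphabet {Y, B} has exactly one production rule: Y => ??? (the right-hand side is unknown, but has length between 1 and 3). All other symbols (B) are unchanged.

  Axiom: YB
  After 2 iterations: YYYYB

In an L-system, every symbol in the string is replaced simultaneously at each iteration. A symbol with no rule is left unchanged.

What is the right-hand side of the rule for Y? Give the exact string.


Trying Y => YY:
  Step 0: YB
  Step 1: YYB
  Step 2: YYYYB
Matches the given result.

Answer: YY


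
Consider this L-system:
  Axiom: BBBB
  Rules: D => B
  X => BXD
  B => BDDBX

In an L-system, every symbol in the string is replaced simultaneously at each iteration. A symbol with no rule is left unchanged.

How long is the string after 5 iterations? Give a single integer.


Answer: 2020

Derivation:
Step 0: length = 4
Step 1: length = 20
Step 2: length = 60
Step 3: length = 196
Step 4: length = 628
Step 5: length = 2020


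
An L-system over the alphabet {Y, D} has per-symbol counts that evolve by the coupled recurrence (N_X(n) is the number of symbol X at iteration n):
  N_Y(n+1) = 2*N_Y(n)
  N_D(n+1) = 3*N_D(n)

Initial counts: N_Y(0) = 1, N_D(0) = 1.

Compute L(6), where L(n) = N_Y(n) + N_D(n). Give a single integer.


Answer: 793

Derivation:
Step 0: N_Y=1, N_D=1, L=2
Step 1: N_Y=2, N_D=3, L=5
Step 2: N_Y=4, N_D=9, L=13
Step 3: N_Y=8, N_D=27, L=35
Step 4: N_Y=16, N_D=81, L=97
Step 5: N_Y=32, N_D=243, L=275
Step 6: N_Y=64, N_D=729, L=793
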